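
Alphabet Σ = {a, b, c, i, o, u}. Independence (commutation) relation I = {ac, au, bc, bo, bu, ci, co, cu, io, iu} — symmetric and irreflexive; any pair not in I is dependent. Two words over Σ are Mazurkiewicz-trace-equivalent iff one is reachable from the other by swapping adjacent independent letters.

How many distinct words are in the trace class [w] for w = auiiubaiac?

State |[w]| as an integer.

360

#0=a has no predecessor
#1=u has no predecessor
#2=i depends on [0:a]
#3=i depends on [2:i]
#4=u depends on [1:u]
#5=b depends on [3:i]
#6=a depends on [5:b]
#7=i depends on [6:a]
#8=a depends on [7:i]
#9=c has no predecessor
sources: [0:a, 1:u, 9:c]
N(rest) = Σ N(rest − s) over sources s of rest; N(one piece) = 1:
  size 1 → [4]=1  [8]=1  [9]=1
  size 2 → [1,4]=1  [4,8]=2  [4,9]=2  [7,8]=1  [8,9]=2
  size 3 → [1,4,8]=3  [1,4,9]=3  [4,7,8]=3  [4,8,9]=6  [6,7,8]=1  [7,8,9]=3
  size 4 → [1,4,7,8]=6  [1,4,8,9]=12  [4,6,7,8]=4  [4,7,8,9]=12  [5,6,7,8]=1  [6,7,8,9]=4
  size 5 → [1,4,6,7,8]=10  [1,4,7,8,9]=30  [3,5,6,7,8]=1  [4,5,6,7,8]=5  [4,6,7,8,9]=20  [5,6,7,8,9]=5
  size 6 → [1,4,5,6,7,8]=15  [1,4,6,7,8,9]=60  [2,3,5,6,7,8]=1  [3,4,5,6,7,8]=6  [3,5,6,7,8,9]=6  [4,5,6,7,8,9]=30
  size 7 → [0,2,3,5,6,7,8]=1  [1,3,4,5,6,7,8]=21  [1,4,5,6,7,8,9]=105  [2,3,4,5,6,7,8]=7  [2,3,5,6,7,8,9]=7  [3,4,5,6,7,8,9]=42
  size 8 → [0,2,3,4,5,6,7,8]=8  [0,2,3,5,6,7,8,9]=8  [1,2,3,4,5,6,7,8]=28  [1,3,4,5,6,7,8,9]=168  [2,3,4,5,6,7,8,9]=56
  first=0(a) contributes 252
  first=1(u) contributes 72
  first=9(c) contributes 36
|[w]| = 360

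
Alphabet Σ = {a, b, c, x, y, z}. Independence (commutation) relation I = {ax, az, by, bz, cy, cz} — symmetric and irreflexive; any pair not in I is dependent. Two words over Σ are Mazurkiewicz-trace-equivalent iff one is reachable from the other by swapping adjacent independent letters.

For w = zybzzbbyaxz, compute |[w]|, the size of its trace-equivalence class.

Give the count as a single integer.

piece 0:z — minimal
piece 1:y rests on {0:z}
piece 2:b — minimal
piece 3:z rests on {1:y}
piece 4:z rests on {3:z}
piece 5:b rests on {2:b}
piece 6:b rests on {5:b}
piece 7:y rests on {4:z}
piece 8:a rests on {6:b, 7:y}
piece 9:x rests on {6:b, 7:y}
piece 10:z rests on {9:x}
minimal pieces: {0:z, 2:b}
ways to finish when only these pieces remain (= sum over removing one remaining piece with nothing left below it):
  1 left: {8}→1  {10}→1
  2 left: {8,10}→2  {9,10}→1
  3 left: {8,9,10}→3
  4 left: {6,8,9,10}→3  {7,8,9,10}→3
  5 left: {4,7,8,9,10}→3  {5,6,8,9,10}→3  {6,7,8,9,10}→6
  6 left: {2,5,6,8,9,10}→3  {3,4,7,8,9,10}→3  {4,6,7,8,9,10}→9  {5,6,7,8,9,10}→9
  7 left: {1,3,4,7,8,9,10}→3  {2,5,6,7,8,9,10}→12  {3,4,6,7,8,9,10}→12  {4,5,6,7,8,9,10}→18
  8 left: {0,1,3,4,7,8,9,10}→3  {1,3,4,6,7,8,9,10}→15  {2,4,5,6,7,8,9,10}→30  {3,4,5,6,7,8,9,10}→30
  9 left: {0,1,3,4,6,7,8,9,10}→18  {1,3,4,5,6,7,8,9,10}→45  {2,3,4,5,6,7,8,9,10}→60
  placing 0:z first → 105 extensions
  placing 2:b first → 63 extensions
total linear extensions = 168

168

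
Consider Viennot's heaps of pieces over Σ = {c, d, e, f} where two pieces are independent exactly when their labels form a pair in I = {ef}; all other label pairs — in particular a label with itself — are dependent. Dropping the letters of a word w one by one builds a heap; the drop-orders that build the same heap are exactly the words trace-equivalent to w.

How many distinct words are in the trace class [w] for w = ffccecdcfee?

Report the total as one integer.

#0=f has no predecessor
#1=f depends on [0:f]
#2=c depends on [1:f]
#3=c depends on [2:c]
#4=e depends on [3:c]
#5=c depends on [4:e]
#6=d depends on [5:c]
#7=c depends on [6:d]
#8=f depends on [7:c]
#9=e depends on [7:c]
#10=e depends on [9:e]
sources: [0:f]
N(rest) = Σ N(rest − s) over sources s of rest; N(one piece) = 1:
  size 1 → [8]=1  [10]=1
  size 2 → [8,10]=2  [9,10]=1
  size 3 → [8,9,10]=3
  size 4 → [7,8,9,10]=3
  size 5 → [6,7,8,9,10]=3
  size 6 → [5,6,7,8,9,10]=3
  size 7 → [4,5,6,7,8,9,10]=3
  size 8 → [3,4,5,6,7,8,9,10]=3
  size 9 → [2,3,4,5,6,7,8,9,10]=3
  first=0(f) contributes 3

3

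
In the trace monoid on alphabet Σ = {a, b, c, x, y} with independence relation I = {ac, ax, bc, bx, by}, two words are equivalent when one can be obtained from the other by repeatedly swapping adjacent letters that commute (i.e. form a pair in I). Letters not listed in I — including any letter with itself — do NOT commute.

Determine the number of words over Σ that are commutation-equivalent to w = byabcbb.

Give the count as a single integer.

11

piece 0:b — minimal
piece 1:y — minimal
piece 2:a rests on {0:b, 1:y}
piece 3:b rests on {2:a}
piece 4:c rests on {1:y}
piece 5:b rests on {3:b}
piece 6:b rests on {5:b}
minimal pieces: {0:b, 1:y}
ways to finish when only these pieces remain (= sum over removing one remaining piece with nothing left below it):
  1 left: {4}→1  {6}→1
  2 left: {4,6}→2  {5,6}→1
  3 left: {3,5,6}→1  {4,5,6}→3
  4 left: {2,3,5,6}→1  {3,4,5,6}→4
  5 left: {0,2,3,5,6}→1  {2,3,4,5,6}→5
  placing 0:b first → 5 extensions
  placing 1:y first → 6 extensions
total linear extensions = 11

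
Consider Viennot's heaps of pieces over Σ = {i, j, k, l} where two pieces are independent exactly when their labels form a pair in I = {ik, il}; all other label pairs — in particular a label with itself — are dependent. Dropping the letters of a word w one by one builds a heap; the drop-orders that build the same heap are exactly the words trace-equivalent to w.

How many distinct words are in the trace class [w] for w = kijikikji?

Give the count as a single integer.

0(k) covers ∅
1(i) covers ∅
2(j) covers 0:k, 1:i
3(i) covers 2:j
4(k) covers 2:j
5(i) covers 3:i
6(k) covers 4:k
7(j) covers 5:i, 6:k
8(i) covers 7:j
floor of heap: 0:k, 1:i
completions by unplaced set U, small U first (add the entries for U minus each lowest piece of U):
  |U|=1: {8}:1
  |U|=2: {7,8}:1
  |U|=3: {5,7,8}:1  {6,7,8}:1
  |U|=4: {3,5,7,8}:1  {4,6,7,8}:1  {5,6,7,8}:2
  |U|=5: {3,5,6,7,8}:3  {4,5,6,7,8}:3
  |U|=6: {3,4,5,6,7,8}:6
  |U|=7: {2,3,4,5,6,7,8}:6
  start at 0(k): 6
  start at 1(i): 6
sum over floor = 12

12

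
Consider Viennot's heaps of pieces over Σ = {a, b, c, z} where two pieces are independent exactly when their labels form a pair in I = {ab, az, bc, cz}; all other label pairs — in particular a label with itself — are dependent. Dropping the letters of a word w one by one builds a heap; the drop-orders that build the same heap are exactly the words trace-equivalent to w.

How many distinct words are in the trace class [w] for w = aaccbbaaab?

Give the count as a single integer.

drop 0:a onto floor
drop 1:a onto {0:a}
drop 2:c onto {1:a}
drop 3:c onto {2:c}
drop 4:b onto floor
drop 5:b onto {4:b}
drop 6:a onto {3:c}
drop 7:a onto {6:a}
drop 8:a onto {7:a}
drop 9:b onto {5:b}
ground layer = {0:a, 4:b}
drop-orders for the pieces not yet dropped (sum over which currently-grounded one goes next):
  1 to go: {8} 1  {9} 1
  2 to go: {5,9} 1  {7,8} 1  {8,9} 2
  3 to go: {4,5,9} 1  {5,8,9} 3  {6,7,8} 1  {7,8,9} 3
  4 to go: {3,6,7,8} 1  {4,5,8,9} 4  {5,7,8,9} 6  {6,7,8,9} 4
  5 to go: {2,3,6,7,8} 1  {3,6,7,8,9} 5  {4,5,7,8,9} 10  {5,6,7,8,9} 10
  6 to go: {1,2,3,6,7,8} 1  {2,3,6,7,8,9} 6  {3,5,6,7,8,9} 15  {4,5,6,7,8,9} 20
  7 to go: {0,1,2,3,6,7,8} 1  {1,2,3,6,7,8,9} 7  {2,3,5,6,7,8,9} 21  {3,4,5,6,7,8,9} 35
  8 to go: {0,1,2,3,6,7,8,9} 8  {1,2,3,5,6,7,8,9} 28  {2,3,4,5,6,7,8,9} 56
  if 0:a drops first: 84 orders
  if 4:b drops first: 36 orders
heap linearizations: 120

120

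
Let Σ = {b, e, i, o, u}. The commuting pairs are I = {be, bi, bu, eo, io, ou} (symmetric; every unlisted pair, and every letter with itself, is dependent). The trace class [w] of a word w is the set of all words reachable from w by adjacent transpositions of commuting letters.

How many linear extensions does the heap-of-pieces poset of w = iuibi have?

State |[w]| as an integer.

#0=i has no predecessor
#1=u depends on [0:i]
#2=i depends on [1:u]
#3=b has no predecessor
#4=i depends on [2:i]
sources: [0:i, 3:b]
N(rest) = Σ N(rest − s) over sources s of rest; N(one piece) = 1:
  size 1 → [3]=1  [4]=1
  size 2 → [2,4]=1  [3,4]=2
  size 3 → [1,2,4]=1  [2,3,4]=3
  first=0(i) contributes 4
  first=3(b) contributes 1
|[w]| = 5

5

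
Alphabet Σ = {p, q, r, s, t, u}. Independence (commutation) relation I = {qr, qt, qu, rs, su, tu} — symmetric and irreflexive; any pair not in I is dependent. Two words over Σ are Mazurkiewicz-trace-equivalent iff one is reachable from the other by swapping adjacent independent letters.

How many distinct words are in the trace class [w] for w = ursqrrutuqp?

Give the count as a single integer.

drop 0:u onto floor
drop 1:r onto {0:u}
drop 2:s onto floor
drop 3:q onto {2:s}
drop 4:r onto {1:r}
drop 5:r onto {4:r}
drop 6:u onto {5:r}
drop 7:t onto {2:s, 5:r}
drop 8:u onto {6:u}
drop 9:q onto {3:q}
drop 10:p onto {7:t, 8:u, 9:q}
ground layer = {0:u, 2:s}
drop-orders for the pieces not yet dropped (sum over which currently-grounded one goes next):
  1 to go: {10} 1
  2 to go: {7,10} 1  {8,10} 1  {9,10} 1
  3 to go: {3,9,10} 1  {6,8,10} 1  {7,8,10} 2  {7,9,10} 2  {8,9,10} 2
  4 to go: {3,7,9,10} 3  {3,8,9,10} 3  {6,7,8,10} 3  {6,8,9,10} 3  {7,8,9,10} 6
  5 to go: {2,3,7,9,10} 3  {3,6,8,9,10} 6  {3,7,8,9,10} 12  {5,6,7,8,10} 3  {6,7,8,9,10} 12
  6 to go: {2,3,7,8,9,10} 15  {3,6,7,8,9,10} 30  {4,5,6,7,8,10} 3  {5,6,7,8,9,10} 15
  7 to go: {1,4,5,6,7,8,10} 3  {2,3,6,7,8,9,10} 45  {3,5,6,7,8,9,10} 45  {4,5,6,7,8,9,10} 18
  8 to go: {0,1,4,5,6,7,8,10} 3  {1,4,5,6,7,8,9,10} 21  {2,3,5,6,7,8,9,10} 90  {3,4,5,6,7,8,9,10} 63
  9 to go: {0,1,4,5,6,7,8,9,10} 24  {1,3,4,5,6,7,8,9,10} 84  {2,3,4,5,6,7,8,9,10} 153
  if 0:u drops first: 237 orders
  if 2:s drops first: 108 orders
heap linearizations: 345

345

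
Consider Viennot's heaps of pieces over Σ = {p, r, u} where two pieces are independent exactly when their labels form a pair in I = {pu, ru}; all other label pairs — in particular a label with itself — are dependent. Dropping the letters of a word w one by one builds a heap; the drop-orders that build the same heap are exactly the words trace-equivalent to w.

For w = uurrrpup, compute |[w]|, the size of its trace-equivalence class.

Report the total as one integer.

piece 0:u — minimal
piece 1:u rests on {0:u}
piece 2:r — minimal
piece 3:r rests on {2:r}
piece 4:r rests on {3:r}
piece 5:p rests on {4:r}
piece 6:u rests on {1:u}
piece 7:p rests on {5:p}
minimal pieces: {0:u, 2:r}
ways to finish when only these pieces remain (= sum over removing one remaining piece with nothing left below it):
  1 left: {6}→1  {7}→1
  2 left: {1,6}→1  {5,7}→1  {6,7}→2
  3 left: {0,1,6}→1  {1,6,7}→3  {4,5,7}→1  {5,6,7}→3
  4 left: {0,1,6,7}→4  {1,5,6,7}→6  {3,4,5,7}→1  {4,5,6,7}→4
  5 left: {0,1,5,6,7}→10  {1,4,5,6,7}→10  {2,3,4,5,7}→1  {3,4,5,6,7}→5
  6 left: {0,1,4,5,6,7}→20  {1,3,4,5,6,7}→15  {2,3,4,5,6,7}→6
  placing 0:u first → 21 extensions
  placing 2:r first → 35 extensions
total linear extensions = 56

56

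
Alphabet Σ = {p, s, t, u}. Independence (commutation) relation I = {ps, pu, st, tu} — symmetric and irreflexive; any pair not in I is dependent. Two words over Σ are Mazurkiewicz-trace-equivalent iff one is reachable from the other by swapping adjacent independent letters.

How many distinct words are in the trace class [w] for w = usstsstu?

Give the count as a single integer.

28

piece 0:u — minimal
piece 1:s rests on {0:u}
piece 2:s rests on {1:s}
piece 3:t — minimal
piece 4:s rests on {2:s}
piece 5:s rests on {4:s}
piece 6:t rests on {3:t}
piece 7:u rests on {5:s}
minimal pieces: {0:u, 3:t}
ways to finish when only these pieces remain (= sum over removing one remaining piece with nothing left below it):
  1 left: {6}→1  {7}→1
  2 left: {3,6}→1  {5,7}→1  {6,7}→2
  3 left: {3,6,7}→3  {4,5,7}→1  {5,6,7}→3
  4 left: {2,4,5,7}→1  {3,5,6,7}→6  {4,5,6,7}→4
  5 left: {1,2,4,5,7}→1  {2,4,5,6,7}→5  {3,4,5,6,7}→10
  6 left: {0,1,2,4,5,7}→1  {1,2,4,5,6,7}→6  {2,3,4,5,6,7}→15
  placing 0:u first → 21 extensions
  placing 3:t first → 7 extensions
total linear extensions = 28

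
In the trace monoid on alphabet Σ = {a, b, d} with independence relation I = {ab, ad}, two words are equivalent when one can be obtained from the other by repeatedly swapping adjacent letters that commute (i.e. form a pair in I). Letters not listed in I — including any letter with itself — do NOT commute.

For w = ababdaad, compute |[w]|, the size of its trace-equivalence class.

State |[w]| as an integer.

70

piece 0:a — minimal
piece 1:b — minimal
piece 2:a rests on {0:a}
piece 3:b rests on {1:b}
piece 4:d rests on {3:b}
piece 5:a rests on {2:a}
piece 6:a rests on {5:a}
piece 7:d rests on {4:d}
minimal pieces: {0:a, 1:b}
ways to finish when only these pieces remain (= sum over removing one remaining piece with nothing left below it):
  1 left: {6}→1  {7}→1
  2 left: {4,7}→1  {5,6}→1  {6,7}→2
  3 left: {2,5,6}→1  {3,4,7}→1  {4,6,7}→3  {5,6,7}→3
  4 left: {0,2,5,6}→1  {1,3,4,7}→1  {2,5,6,7}→4  {3,4,6,7}→4  {4,5,6,7}→6
  5 left: {0,2,5,6,7}→5  {1,3,4,6,7}→5  {2,4,5,6,7}→10  {3,4,5,6,7}→10
  6 left: {0,2,4,5,6,7}→15  {1,3,4,5,6,7}→15  {2,3,4,5,6,7}→20
  placing 0:a first → 35 extensions
  placing 1:b first → 35 extensions
total linear extensions = 70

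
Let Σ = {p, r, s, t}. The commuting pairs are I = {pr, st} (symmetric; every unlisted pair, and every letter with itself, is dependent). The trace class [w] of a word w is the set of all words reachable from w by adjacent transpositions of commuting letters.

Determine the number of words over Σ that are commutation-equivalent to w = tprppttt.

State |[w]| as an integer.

4

#0=t has no predecessor
#1=p depends on [0:t]
#2=r depends on [0:t]
#3=p depends on [1:p]
#4=p depends on [3:p]
#5=t depends on [2:r, 4:p]
#6=t depends on [5:t]
#7=t depends on [6:t]
sources: [0:t]
N(rest) = Σ N(rest − s) over sources s of rest; N(one piece) = 1:
  size 1 → [7]=1
  size 2 → [6,7]=1
  size 3 → [5,6,7]=1
  size 4 → [2,5,6,7]=1  [4,5,6,7]=1
  size 5 → [2,4,5,6,7]=2  [3,4,5,6,7]=1
  size 6 → [1,3,4,5,6,7]=1  [2,3,4,5,6,7]=3
  first=0(t) contributes 4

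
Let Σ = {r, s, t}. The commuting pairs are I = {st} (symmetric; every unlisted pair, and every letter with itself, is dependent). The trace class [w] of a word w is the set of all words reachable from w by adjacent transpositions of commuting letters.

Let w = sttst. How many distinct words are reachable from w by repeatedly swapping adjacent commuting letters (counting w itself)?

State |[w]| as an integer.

#0=s has no predecessor
#1=t has no predecessor
#2=t depends on [1:t]
#3=s depends on [0:s]
#4=t depends on [2:t]
sources: [0:s, 1:t]
N(rest) = Σ N(rest − s) over sources s of rest; N(one piece) = 1:
  size 1 → [3]=1  [4]=1
  size 2 → [0,3]=1  [2,4]=1  [3,4]=2
  size 3 → [0,3,4]=3  [1,2,4]=1  [2,3,4]=3
  first=0(s) contributes 4
  first=1(t) contributes 6
|[w]| = 10

10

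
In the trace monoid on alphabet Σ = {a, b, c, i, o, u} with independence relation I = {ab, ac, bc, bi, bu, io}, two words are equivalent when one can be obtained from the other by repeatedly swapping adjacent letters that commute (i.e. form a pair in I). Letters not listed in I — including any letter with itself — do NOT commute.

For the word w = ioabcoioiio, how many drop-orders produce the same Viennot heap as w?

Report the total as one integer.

340

drop 0:i onto floor
drop 1:o onto floor
drop 2:a onto {0:i, 1:o}
drop 3:b onto {1:o}
drop 4:c onto {0:i, 1:o}
drop 5:o onto {2:a, 3:b, 4:c}
drop 6:i onto {2:a, 4:c}
drop 7:o onto {5:o}
drop 8:i onto {6:i}
drop 9:i onto {8:i}
drop 10:o onto {7:o}
ground layer = {0:i, 1:o}
drop-orders for the pieces not yet dropped (sum over which currently-grounded one goes next):
  1 to go: {9} 1  {10} 1
  2 to go: {7,10} 1  {8,9} 1  {9,10} 2
  3 to go: {5,7,10} 1  {6,8,9} 1  {7,9,10} 3  {8,9,10} 3
  4 to go: {3,5,7,10} 1  {5,7,9,10} 4  {6,8,9,10} 4  {7,8,9,10} 6
  5 to go: {3,5,7,9,10} 5  {5,7,8,9,10} 10  {6,7,8,9,10} 10
  6 to go: {3,5,7,8,9,10} 15  {5,6,7,8,9,10} 20
  7 to go: {2,5,6,7,8,9,10} 20  {3,5,6,7,8,9,10} 35  {4,5,6,7,8,9,10} 20
  8 to go: {2,3,5,6,7,8,9,10} 55  {2,4,5,6,7,8,9,10} 40  {3,4,5,6,7,8,9,10} 55
  9 to go: {0,2,4,5,6,7,8,9,10} 40  {2,3,4,5,6,7,8,9,10} 150
  if 0:i drops first: 150 orders
  if 1:o drops first: 190 orders
heap linearizations: 340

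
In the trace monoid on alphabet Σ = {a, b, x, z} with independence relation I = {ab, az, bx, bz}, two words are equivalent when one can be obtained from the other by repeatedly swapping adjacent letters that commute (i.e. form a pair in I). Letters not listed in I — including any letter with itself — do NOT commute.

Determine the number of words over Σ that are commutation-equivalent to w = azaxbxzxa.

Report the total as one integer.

27

piece 0:a — minimal
piece 1:z — minimal
piece 2:a rests on {0:a}
piece 3:x rests on {1:z, 2:a}
piece 4:b — minimal
piece 5:x rests on {3:x}
piece 6:z rests on {5:x}
piece 7:x rests on {6:z}
piece 8:a rests on {7:x}
minimal pieces: {0:a, 1:z, 4:b}
ways to finish when only these pieces remain (= sum over removing one remaining piece with nothing left below it):
  1 left: {4}→1  {8}→1
  2 left: {4,8}→2  {7,8}→1
  3 left: {4,7,8}→3  {6,7,8}→1
  4 left: {4,6,7,8}→4  {5,6,7,8}→1
  5 left: {3,5,6,7,8}→1  {4,5,6,7,8}→5
  6 left: {1,3,5,6,7,8}→1  {2,3,5,6,7,8}→1  {3,4,5,6,7,8}→6
  7 left: {0,2,3,5,6,7,8}→1  {1,2,3,5,6,7,8}→2  {1,3,4,5,6,7,8}→7  {2,3,4,5,6,7,8}→7
  placing 0:a first → 16 extensions
  placing 1:z first → 8 extensions
  placing 4:b first → 3 extensions
total linear extensions = 27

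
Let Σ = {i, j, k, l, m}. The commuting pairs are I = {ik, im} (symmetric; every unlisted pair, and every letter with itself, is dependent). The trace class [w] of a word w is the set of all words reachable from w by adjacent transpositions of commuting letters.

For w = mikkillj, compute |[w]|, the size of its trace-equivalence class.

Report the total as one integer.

drop 0:m onto floor
drop 1:i onto floor
drop 2:k onto {0:m}
drop 3:k onto {2:k}
drop 4:i onto {1:i}
drop 5:l onto {3:k, 4:i}
drop 6:l onto {5:l}
drop 7:j onto {6:l}
ground layer = {0:m, 1:i}
drop-orders for the pieces not yet dropped (sum over which currently-grounded one goes next):
  1 to go: {7} 1
  2 to go: {6,7} 1
  3 to go: {5,6,7} 1
  4 to go: {3,5,6,7} 1  {4,5,6,7} 1
  5 to go: {1,4,5,6,7} 1  {2,3,5,6,7} 1  {3,4,5,6,7} 2
  6 to go: {0,2,3,5,6,7} 1  {1,3,4,5,6,7} 3  {2,3,4,5,6,7} 3
  if 0:m drops first: 6 orders
  if 1:i drops first: 4 orders
heap linearizations: 10

10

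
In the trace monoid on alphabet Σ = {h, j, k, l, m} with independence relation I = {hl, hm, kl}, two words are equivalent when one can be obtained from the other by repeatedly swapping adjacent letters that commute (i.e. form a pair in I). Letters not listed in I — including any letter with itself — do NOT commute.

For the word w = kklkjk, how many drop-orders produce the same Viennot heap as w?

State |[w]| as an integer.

piece 0:k — minimal
piece 1:k rests on {0:k}
piece 2:l — minimal
piece 3:k rests on {1:k}
piece 4:j rests on {2:l, 3:k}
piece 5:k rests on {4:j}
minimal pieces: {0:k, 2:l}
ways to finish when only these pieces remain (= sum over removing one remaining piece with nothing left below it):
  1 left: {5}→1
  2 left: {4,5}→1
  3 left: {2,4,5}→1  {3,4,5}→1
  4 left: {1,3,4,5}→1  {2,3,4,5}→2
  placing 0:k first → 3 extensions
  placing 2:l first → 1 extensions
total linear extensions = 4

4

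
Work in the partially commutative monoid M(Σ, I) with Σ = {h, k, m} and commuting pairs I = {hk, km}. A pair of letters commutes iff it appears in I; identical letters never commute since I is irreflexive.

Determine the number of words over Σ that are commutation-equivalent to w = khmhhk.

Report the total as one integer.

15

0(k) covers ∅
1(h) covers ∅
2(m) covers 1:h
3(h) covers 2:m
4(h) covers 3:h
5(k) covers 0:k
floor of heap: 0:k, 1:h
completions by unplaced set U, small U first (add the entries for U minus each lowest piece of U):
  |U|=1: {4}:1  {5}:1
  |U|=2: {0,5}:1  {3,4}:1  {4,5}:2
  |U|=3: {0,4,5}:3  {2,3,4}:1  {3,4,5}:3
  |U|=4: {0,3,4,5}:6  {1,2,3,4}:1  {2,3,4,5}:4
  start at 0(k): 5
  start at 1(h): 10
sum over floor = 15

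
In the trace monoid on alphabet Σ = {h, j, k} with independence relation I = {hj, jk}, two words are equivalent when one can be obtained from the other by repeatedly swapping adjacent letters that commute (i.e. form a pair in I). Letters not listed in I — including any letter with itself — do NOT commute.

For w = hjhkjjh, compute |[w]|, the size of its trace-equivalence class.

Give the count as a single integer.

0(h) covers ∅
1(j) covers ∅
2(h) covers 0:h
3(k) covers 2:h
4(j) covers 1:j
5(j) covers 4:j
6(h) covers 3:k
floor of heap: 0:h, 1:j
completions by unplaced set U, small U first (add the entries for U minus each lowest piece of U):
  |U|=1: {5}:1  {6}:1
  |U|=2: {3,6}:1  {4,5}:1  {5,6}:2
  |U|=3: {1,4,5}:1  {2,3,6}:1  {3,5,6}:3  {4,5,6}:3
  |U|=4: {0,2,3,6}:1  {1,4,5,6}:4  {2,3,5,6}:4  {3,4,5,6}:6
  |U|=5: {0,2,3,5,6}:5  {1,3,4,5,6}:10  {2,3,4,5,6}:10
  start at 0(h): 20
  start at 1(j): 15
sum over floor = 35

35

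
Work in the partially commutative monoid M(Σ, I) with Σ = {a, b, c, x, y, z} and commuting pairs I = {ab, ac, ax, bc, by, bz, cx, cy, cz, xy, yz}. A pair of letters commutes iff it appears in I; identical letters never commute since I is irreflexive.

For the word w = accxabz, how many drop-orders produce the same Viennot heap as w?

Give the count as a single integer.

189

drop 0:a onto floor
drop 1:c onto floor
drop 2:c onto {1:c}
drop 3:x onto floor
drop 4:a onto {0:a}
drop 5:b onto {3:x}
drop 6:z onto {3:x, 4:a}
ground layer = {0:a, 1:c, 3:x}
drop-orders for the pieces not yet dropped (sum over which currently-grounded one goes next):
  1 to go: {2} 1  {5} 1  {6} 1
  2 to go: {1,2} 1  {2,5} 2  {2,6} 2  {4,6} 1  {5,6} 2
  3 to go: {0,4,6} 1  {1,2,5} 3  {1,2,6} 3  {2,4,6} 3  {2,5,6} 6  {3,5,6} 2  {4,5,6} 3
  4 to go: {0,2,4,6} 4  {0,4,5,6} 4  {1,2,4,6} 6  {1,2,5,6} 12  {2,3,5,6} 8  {2,4,5,6} 12  {3,4,5,6} 5
  5 to go: {0,1,2,4,6} 10  {0,2,4,5,6} 20  {0,3,4,5,6} 9  {1,2,3,5,6} 20  {1,2,4,5,6} 30  {2,3,4,5,6} 25
  if 0:a drops first: 75 orders
  if 1:c drops first: 54 orders
  if 3:x drops first: 60 orders
heap linearizations: 189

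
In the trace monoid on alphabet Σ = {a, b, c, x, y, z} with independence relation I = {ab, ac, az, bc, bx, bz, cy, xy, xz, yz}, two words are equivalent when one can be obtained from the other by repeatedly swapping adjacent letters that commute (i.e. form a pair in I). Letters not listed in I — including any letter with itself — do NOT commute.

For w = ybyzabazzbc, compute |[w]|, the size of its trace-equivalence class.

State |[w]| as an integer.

1980

drop 0:y onto floor
drop 1:b onto {0:y}
drop 2:y onto {1:b}
drop 3:z onto floor
drop 4:a onto {2:y}
drop 5:b onto {2:y}
drop 6:a onto {4:a}
drop 7:z onto {3:z}
drop 8:z onto {7:z}
drop 9:b onto {5:b}
drop 10:c onto {8:z}
ground layer = {0:y, 3:z}
drop-orders for the pieces not yet dropped (sum over which currently-grounded one goes next):
  1 to go: {6} 1  {9} 1  {10} 1
  2 to go: {4,6} 1  {5,9} 1  {6,9} 2  {6,10} 2  {8,10} 1  {9,10} 2
  3 to go: {4,6,9} 3  {4,6,10} 3  {5,6,9} 3  {5,9,10} 3  {6,8,10} 3  {6,9,10} 6  {7,8,10} 1  {8,9,10} 3
  4 to go: {3,7,8,10} 1  {4,5,6,9} 6  {4,6,8,10} 6  {4,6,9,10} 12  {5,6,9,10} 12  {5,8,9,10} 6  {6,7,8,10} 4  {6,8,9,10} 12  {7,8,9,10} 4
  5 to go: {2,4,5,6,9} 6  {3,6,7,8,10} 5  {3,7,8,9,10} 5  {4,5,6,9,10} 30  {4,6,7,8,10} 10  {4,6,8,9,10} 30  {5,6,8,9,10} 30  {5,7,8,9,10} 10  {6,7,8,9,10} 20
  6 to go: {1,2,4,5,6,9} 6  {2,4,5,6,9,10} 36  {3,4,6,7,8,10} 15  {3,5,7,8,9,10} 15  {3,6,7,8,9,10} 30  {4,5,6,8,9,10} 90  {4,6,7,8,9,10} 60  {5,6,7,8,9,10} 60
  7 to go: {0,1,2,4,5,6,9} 6  {1,2,4,5,6,9,10} 42  {2,4,5,6,8,9,10} 126  {3,4,6,7,8,9,10} 105  {3,5,6,7,8,9,10} 105  {4,5,6,7,8,9,10} 210
  8 to go: {0,1,2,4,5,6,9,10} 48  {1,2,4,5,6,8,9,10} 168  {2,4,5,6,7,8,9,10} 336  {3,4,5,6,7,8,9,10} 420
  9 to go: {0,1,2,4,5,6,8,9,10} 216  {1,2,4,5,6,7,8,9,10} 504  {2,3,4,5,6,7,8,9,10} 756
  if 0:y drops first: 1260 orders
  if 3:z drops first: 720 orders
heap linearizations: 1980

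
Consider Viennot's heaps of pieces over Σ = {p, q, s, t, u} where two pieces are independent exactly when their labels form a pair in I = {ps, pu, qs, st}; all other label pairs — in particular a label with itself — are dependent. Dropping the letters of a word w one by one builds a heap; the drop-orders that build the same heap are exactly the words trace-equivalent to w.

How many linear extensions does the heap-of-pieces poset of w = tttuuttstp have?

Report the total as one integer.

#0=t has no predecessor
#1=t depends on [0:t]
#2=t depends on [1:t]
#3=u depends on [2:t]
#4=u depends on [3:u]
#5=t depends on [4:u]
#6=t depends on [5:t]
#7=s depends on [4:u]
#8=t depends on [6:t]
#9=p depends on [8:t]
sources: [0:t]
N(rest) = Σ N(rest − s) over sources s of rest; N(one piece) = 1:
  size 1 → [7]=1  [9]=1
  size 2 → [7,9]=2  [8,9]=1
  size 3 → [6,8,9]=1  [7,8,9]=3
  size 4 → [5,6,8,9]=1  [6,7,8,9]=4
  size 5 → [5,6,7,8,9]=5
  size 6 → [4,5,6,7,8,9]=5
  size 7 → [3,4,5,6,7,8,9]=5
  size 8 → [2,3,4,5,6,7,8,9]=5
  first=0(t) contributes 5

5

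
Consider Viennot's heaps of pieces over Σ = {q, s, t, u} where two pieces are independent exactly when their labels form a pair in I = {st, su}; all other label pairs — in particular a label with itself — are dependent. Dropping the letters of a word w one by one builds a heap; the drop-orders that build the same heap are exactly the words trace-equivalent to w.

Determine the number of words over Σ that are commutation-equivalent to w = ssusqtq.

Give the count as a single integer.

piece 0:s — minimal
piece 1:s rests on {0:s}
piece 2:u — minimal
piece 3:s rests on {1:s}
piece 4:q rests on {2:u, 3:s}
piece 5:t rests on {4:q}
piece 6:q rests on {5:t}
minimal pieces: {0:s, 2:u}
ways to finish when only these pieces remain (= sum over removing one remaining piece with nothing left below it):
  1 left: {6}→1
  2 left: {5,6}→1
  3 left: {4,5,6}→1
  4 left: {2,4,5,6}→1  {3,4,5,6}→1
  5 left: {1,3,4,5,6}→1  {2,3,4,5,6}→2
  placing 0:s first → 3 extensions
  placing 2:u first → 1 extensions
total linear extensions = 4

4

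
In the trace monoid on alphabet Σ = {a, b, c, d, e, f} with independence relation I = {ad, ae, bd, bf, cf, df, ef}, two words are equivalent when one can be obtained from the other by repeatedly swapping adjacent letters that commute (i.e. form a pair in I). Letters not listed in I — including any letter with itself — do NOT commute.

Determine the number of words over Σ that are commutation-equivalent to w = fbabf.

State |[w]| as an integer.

piece 0:f — minimal
piece 1:b — minimal
piece 2:a rests on {0:f, 1:b}
piece 3:b rests on {2:a}
piece 4:f rests on {2:a}
minimal pieces: {0:f, 1:b}
ways to finish when only these pieces remain (= sum over removing one remaining piece with nothing left below it):
  1 left: {3}→1  {4}→1
  2 left: {3,4}→2
  3 left: {2,3,4}→2
  placing 0:f first → 2 extensions
  placing 1:b first → 2 extensions
total linear extensions = 4

4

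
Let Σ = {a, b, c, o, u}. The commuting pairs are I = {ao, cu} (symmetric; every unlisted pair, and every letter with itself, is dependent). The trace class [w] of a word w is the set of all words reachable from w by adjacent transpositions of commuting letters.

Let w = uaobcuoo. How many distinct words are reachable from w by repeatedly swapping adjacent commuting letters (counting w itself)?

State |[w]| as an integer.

piece 0:u — minimal
piece 1:a rests on {0:u}
piece 2:o rests on {0:u}
piece 3:b rests on {1:a, 2:o}
piece 4:c rests on {3:b}
piece 5:u rests on {3:b}
piece 6:o rests on {4:c, 5:u}
piece 7:o rests on {6:o}
minimal pieces: {0:u}
ways to finish when only these pieces remain (= sum over removing one remaining piece with nothing left below it):
  1 left: {7}→1
  2 left: {6,7}→1
  3 left: {4,6,7}→1  {5,6,7}→1
  4 left: {4,5,6,7}→2
  5 left: {3,4,5,6,7}→2
  6 left: {1,3,4,5,6,7}→2  {2,3,4,5,6,7}→2
  placing 0:u first → 4 extensions

4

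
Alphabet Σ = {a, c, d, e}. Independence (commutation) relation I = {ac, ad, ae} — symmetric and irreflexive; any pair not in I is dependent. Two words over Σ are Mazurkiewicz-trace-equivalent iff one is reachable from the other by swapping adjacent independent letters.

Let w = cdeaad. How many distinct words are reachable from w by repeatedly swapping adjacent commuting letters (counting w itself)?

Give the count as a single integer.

15

0(c) covers ∅
1(d) covers 0:c
2(e) covers 1:d
3(a) covers ∅
4(a) covers 3:a
5(d) covers 2:e
floor of heap: 0:c, 3:a
completions by unplaced set U, small U first (add the entries for U minus each lowest piece of U):
  |U|=1: {4}:1  {5}:1
  |U|=2: {2,5}:1  {3,4}:1  {4,5}:2
  |U|=3: {1,2,5}:1  {2,4,5}:3  {3,4,5}:3
  |U|=4: {0,1,2,5}:1  {1,2,4,5}:4  {2,3,4,5}:6
  start at 0(c): 10
  start at 3(a): 5
sum over floor = 15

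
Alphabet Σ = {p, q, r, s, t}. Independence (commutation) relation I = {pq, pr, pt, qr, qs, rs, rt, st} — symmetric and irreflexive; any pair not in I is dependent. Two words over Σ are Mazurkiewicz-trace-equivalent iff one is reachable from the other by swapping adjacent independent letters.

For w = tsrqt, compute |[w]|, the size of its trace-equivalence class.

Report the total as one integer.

0(t) covers ∅
1(s) covers ∅
2(r) covers ∅
3(q) covers 0:t
4(t) covers 3:q
floor of heap: 0:t, 1:s, 2:r
completions by unplaced set U, small U first (add the entries for U minus each lowest piece of U):
  |U|=1: {1}:1  {2}:1  {4}:1
  |U|=2: {1,2}:2  {1,4}:2  {2,4}:2  {3,4}:1
  |U|=3: {0,3,4}:1  {1,2,4}:6  {1,3,4}:3  {2,3,4}:3
  start at 0(t): 12
  start at 1(s): 4
  start at 2(r): 4
sum over floor = 20

20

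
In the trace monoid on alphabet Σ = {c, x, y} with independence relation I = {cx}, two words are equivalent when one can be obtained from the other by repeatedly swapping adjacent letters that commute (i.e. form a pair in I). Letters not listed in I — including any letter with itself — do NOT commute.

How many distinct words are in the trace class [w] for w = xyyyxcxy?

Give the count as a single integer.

3

0(x) covers ∅
1(y) covers 0:x
2(y) covers 1:y
3(y) covers 2:y
4(x) covers 3:y
5(c) covers 3:y
6(x) covers 4:x
7(y) covers 5:c, 6:x
floor of heap: 0:x
completions by unplaced set U, small U first (add the entries for U minus each lowest piece of U):
  |U|=1: {7}:1
  |U|=2: {5,7}:1  {6,7}:1
  |U|=3: {4,6,7}:1  {5,6,7}:2
  |U|=4: {4,5,6,7}:3
  |U|=5: {3,4,5,6,7}:3
  |U|=6: {2,3,4,5,6,7}:3
  start at 0(x): 3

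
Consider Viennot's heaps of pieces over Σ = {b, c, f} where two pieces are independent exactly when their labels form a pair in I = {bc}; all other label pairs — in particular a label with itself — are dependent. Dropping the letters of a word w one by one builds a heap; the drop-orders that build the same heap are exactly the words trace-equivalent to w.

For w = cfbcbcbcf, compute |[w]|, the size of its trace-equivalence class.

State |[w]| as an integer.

0(c) covers ∅
1(f) covers 0:c
2(b) covers 1:f
3(c) covers 1:f
4(b) covers 2:b
5(c) covers 3:c
6(b) covers 4:b
7(c) covers 5:c
8(f) covers 6:b, 7:c
floor of heap: 0:c
completions by unplaced set U, small U first (add the entries for U minus each lowest piece of U):
  |U|=1: {8}:1
  |U|=2: {6,8}:1  {7,8}:1
  |U|=3: {4,6,8}:1  {5,7,8}:1  {6,7,8}:2
  |U|=4: {2,4,6,8}:1  {3,5,7,8}:1  {4,6,7,8}:3  {5,6,7,8}:3
  |U|=5: {2,4,6,7,8}:4  {3,5,6,7,8}:4  {4,5,6,7,8}:6
  |U|=6: {2,4,5,6,7,8}:10  {3,4,5,6,7,8}:10
  |U|=7: {2,3,4,5,6,7,8}:20
  start at 0(c): 20

20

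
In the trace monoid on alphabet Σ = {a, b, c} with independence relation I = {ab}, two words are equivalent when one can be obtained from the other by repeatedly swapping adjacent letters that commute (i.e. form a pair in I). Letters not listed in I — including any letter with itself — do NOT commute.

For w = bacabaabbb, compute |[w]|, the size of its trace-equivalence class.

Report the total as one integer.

70

#0=b has no predecessor
#1=a has no predecessor
#2=c depends on [0:b, 1:a]
#3=a depends on [2:c]
#4=b depends on [2:c]
#5=a depends on [3:a]
#6=a depends on [5:a]
#7=b depends on [4:b]
#8=b depends on [7:b]
#9=b depends on [8:b]
sources: [0:b, 1:a]
N(rest) = Σ N(rest − s) over sources s of rest; N(one piece) = 1:
  size 1 → [6]=1  [9]=1
  size 2 → [5,6]=1  [6,9]=2  [8,9]=1
  size 3 → [3,5,6]=1  [5,6,9]=3  [6,8,9]=3  [7,8,9]=1
  size 4 → [3,5,6,9]=4  [4,7,8,9]=1  [5,6,8,9]=6  [6,7,8,9]=4
  size 5 → [3,5,6,8,9]=10  [4,6,7,8,9]=5  [5,6,7,8,9]=10
  size 6 → [3,5,6,7,8,9]=20  [4,5,6,7,8,9]=15
  size 7 → [3,4,5,6,7,8,9]=35
  size 8 → [2,3,4,5,6,7,8,9]=35
  first=0(b) contributes 35
  first=1(a) contributes 35
|[w]| = 70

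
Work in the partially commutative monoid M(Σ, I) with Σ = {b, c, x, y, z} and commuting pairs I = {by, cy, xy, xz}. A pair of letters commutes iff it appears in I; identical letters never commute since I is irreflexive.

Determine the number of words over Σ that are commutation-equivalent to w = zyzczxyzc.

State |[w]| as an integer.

0(z) covers ∅
1(y) covers 0:z
2(z) covers 1:y
3(c) covers 2:z
4(z) covers 3:c
5(x) covers 3:c
6(y) covers 4:z
7(z) covers 6:y
8(c) covers 5:x, 7:z
floor of heap: 0:z
completions by unplaced set U, small U first (add the entries for U minus each lowest piece of U):
  |U|=1: {8}:1
  |U|=2: {5,8}:1  {7,8}:1
  |U|=3: {5,7,8}:2  {6,7,8}:1
  |U|=4: {4,6,7,8}:1  {5,6,7,8}:3
  |U|=5: {4,5,6,7,8}:4
  |U|=6: {3,4,5,6,7,8}:4
  |U|=7: {2,3,4,5,6,7,8}:4
  start at 0(z): 4

4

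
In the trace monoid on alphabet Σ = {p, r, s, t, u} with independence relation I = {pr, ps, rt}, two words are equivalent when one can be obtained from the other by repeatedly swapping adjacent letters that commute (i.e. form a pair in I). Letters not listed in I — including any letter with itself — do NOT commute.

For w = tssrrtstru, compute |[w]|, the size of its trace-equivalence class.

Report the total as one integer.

0(t) covers ∅
1(s) covers 0:t
2(s) covers 1:s
3(r) covers 2:s
4(r) covers 3:r
5(t) covers 2:s
6(s) covers 4:r, 5:t
7(t) covers 6:s
8(r) covers 6:s
9(u) covers 7:t, 8:r
floor of heap: 0:t
completions by unplaced set U, small U first (add the entries for U minus each lowest piece of U):
  |U|=1: {9}:1
  |U|=2: {7,9}:1  {8,9}:1
  |U|=3: {7,8,9}:2
  |U|=4: {6,7,8,9}:2
  |U|=5: {4,6,7,8,9}:2  {5,6,7,8,9}:2
  |U|=6: {3,4,6,7,8,9}:2  {4,5,6,7,8,9}:4
  |U|=7: {3,4,5,6,7,8,9}:6
  |U|=8: {2,3,4,5,6,7,8,9}:6
  start at 0(t): 6

6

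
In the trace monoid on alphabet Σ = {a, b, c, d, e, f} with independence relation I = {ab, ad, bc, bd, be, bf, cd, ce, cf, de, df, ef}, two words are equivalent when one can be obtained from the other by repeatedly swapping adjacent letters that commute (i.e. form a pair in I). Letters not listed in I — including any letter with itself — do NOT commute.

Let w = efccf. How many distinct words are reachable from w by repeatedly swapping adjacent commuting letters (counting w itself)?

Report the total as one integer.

30

piece 0:e — minimal
piece 1:f — minimal
piece 2:c — minimal
piece 3:c rests on {2:c}
piece 4:f rests on {1:f}
minimal pieces: {0:e, 1:f, 2:c}
ways to finish when only these pieces remain (= sum over removing one remaining piece with nothing left below it):
  1 left: {0}→1  {3}→1  {4}→1
  2 left: {0,3}→2  {0,4}→2  {1,4}→1  {2,3}→1  {3,4}→2
  3 left: {0,1,4}→3  {0,2,3}→3  {0,3,4}→6  {1,3,4}→3  {2,3,4}→3
  placing 0:e first → 6 extensions
  placing 1:f first → 12 extensions
  placing 2:c first → 12 extensions
total linear extensions = 30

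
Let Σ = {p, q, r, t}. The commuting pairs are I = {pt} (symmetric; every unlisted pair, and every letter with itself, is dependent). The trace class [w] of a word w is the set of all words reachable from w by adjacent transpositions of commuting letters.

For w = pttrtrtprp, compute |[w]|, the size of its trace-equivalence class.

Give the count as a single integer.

6

0(p) covers ∅
1(t) covers ∅
2(t) covers 1:t
3(r) covers 0:p, 2:t
4(t) covers 3:r
5(r) covers 4:t
6(t) covers 5:r
7(p) covers 5:r
8(r) covers 6:t, 7:p
9(p) covers 8:r
floor of heap: 0:p, 1:t
completions by unplaced set U, small U first (add the entries for U minus each lowest piece of U):
  |U|=1: {9}:1
  |U|=2: {8,9}:1
  |U|=3: {6,8,9}:1  {7,8,9}:1
  |U|=4: {6,7,8,9}:2
  |U|=5: {5,6,7,8,9}:2
  |U|=6: {4,5,6,7,8,9}:2
  |U|=7: {3,4,5,6,7,8,9}:2
  |U|=8: {0,3,4,5,6,7,8,9}:2  {2,3,4,5,6,7,8,9}:2
  start at 0(p): 2
  start at 1(t): 4
sum over floor = 6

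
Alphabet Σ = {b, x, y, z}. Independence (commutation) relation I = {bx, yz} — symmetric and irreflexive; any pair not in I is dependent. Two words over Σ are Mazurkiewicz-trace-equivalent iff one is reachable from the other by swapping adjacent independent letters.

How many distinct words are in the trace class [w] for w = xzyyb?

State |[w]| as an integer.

0(x) covers ∅
1(z) covers 0:x
2(y) covers 0:x
3(y) covers 2:y
4(b) covers 1:z, 3:y
floor of heap: 0:x
completions by unplaced set U, small U first (add the entries for U minus each lowest piece of U):
  |U|=1: {4}:1
  |U|=2: {1,4}:1  {3,4}:1
  |U|=3: {1,3,4}:2  {2,3,4}:1
  start at 0(x): 3

3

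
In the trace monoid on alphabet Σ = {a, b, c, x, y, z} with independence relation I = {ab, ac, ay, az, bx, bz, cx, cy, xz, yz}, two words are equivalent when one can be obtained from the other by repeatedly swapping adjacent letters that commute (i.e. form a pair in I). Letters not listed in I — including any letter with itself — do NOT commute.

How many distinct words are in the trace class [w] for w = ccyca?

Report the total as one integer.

drop 0:c onto floor
drop 1:c onto {0:c}
drop 2:y onto floor
drop 3:c onto {1:c}
drop 4:a onto floor
ground layer = {0:c, 2:y, 4:a}
drop-orders for the pieces not yet dropped (sum over which currently-grounded one goes next):
  1 to go: {2} 1  {3} 1  {4} 1
  2 to go: {1,3} 1  {2,3} 2  {2,4} 2  {3,4} 2
  3 to go: {0,1,3} 1  {1,2,3} 3  {1,3,4} 3  {2,3,4} 6
  if 0:c drops first: 12 orders
  if 2:y drops first: 4 orders
  if 4:a drops first: 4 orders
heap linearizations: 20

20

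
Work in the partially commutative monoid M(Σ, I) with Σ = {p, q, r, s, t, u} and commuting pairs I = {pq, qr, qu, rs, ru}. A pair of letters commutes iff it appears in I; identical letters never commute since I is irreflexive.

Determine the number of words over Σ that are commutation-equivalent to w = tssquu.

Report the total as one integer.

#0=t has no predecessor
#1=s depends on [0:t]
#2=s depends on [1:s]
#3=q depends on [2:s]
#4=u depends on [2:s]
#5=u depends on [4:u]
sources: [0:t]
N(rest) = Σ N(rest − s) over sources s of rest; N(one piece) = 1:
  size 1 → [3]=1  [5]=1
  size 2 → [3,5]=2  [4,5]=1
  size 3 → [3,4,5]=3
  size 4 → [2,3,4,5]=3
  first=0(t) contributes 3

3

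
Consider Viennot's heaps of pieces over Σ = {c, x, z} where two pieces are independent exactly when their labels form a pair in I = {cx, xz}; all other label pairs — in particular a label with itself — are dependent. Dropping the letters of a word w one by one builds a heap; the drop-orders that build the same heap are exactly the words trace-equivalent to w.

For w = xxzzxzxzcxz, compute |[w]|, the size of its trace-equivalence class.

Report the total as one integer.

462

#0=x has no predecessor
#1=x depends on [0:x]
#2=z has no predecessor
#3=z depends on [2:z]
#4=x depends on [1:x]
#5=z depends on [3:z]
#6=x depends on [4:x]
#7=z depends on [5:z]
#8=c depends on [7:z]
#9=x depends on [6:x]
#10=z depends on [8:c]
sources: [0:x, 2:z]
N(rest) = Σ N(rest − s) over sources s of rest; N(one piece) = 1:
  size 1 → [9]=1  [10]=1
  size 2 → [6,9]=1  [8,10]=1  [9,10]=2
  size 3 → [4,6,9]=1  [6,9,10]=3  [7,8,10]=1  [8,9,10]=3
  size 4 → [1,4,6,9]=1  [4,6,9,10]=4  [5,7,8,10]=1  [6,8,9,10]=6  [7,8,9,10]=4
  size 5 → [0,1,4,6,9]=1  [1,4,6,9,10]=5  [3,5,7,8,10]=1  [4,6,8,9,10]=10  [5,7,8,9,10]=5  [6,7,8,9,10]=10
  size 6 → [0,1,4,6,9,10]=6  [1,4,6,8,9,10]=15  [2,3,5,7,8,10]=1  [3,5,7,8,9,10]=6  [4,6,7,8,9,10]=20  [5,6,7,8,9,10]=15
  size 7 → [0,1,4,6,8,9,10]=21  [1,4,6,7,8,9,10]=35  [2,3,5,7,8,9,10]=7  [3,5,6,7,8,9,10]=21  [4,5,6,7,8,9,10]=35
  size 8 → [0,1,4,6,7,8,9,10]=56  [1,4,5,6,7,8,9,10]=70  [2,3,5,6,7,8,9,10]=28  [3,4,5,6,7,8,9,10]=56
  size 9 → [0,1,4,5,6,7,8,9,10]=126  [1,3,4,5,6,7,8,9,10]=126  [2,3,4,5,6,7,8,9,10]=84
  first=0(x) contributes 210
  first=2(z) contributes 252
|[w]| = 462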